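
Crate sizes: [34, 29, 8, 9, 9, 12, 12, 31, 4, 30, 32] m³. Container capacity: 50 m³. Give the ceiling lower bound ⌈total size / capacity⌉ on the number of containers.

5

Total size = 34 + 29 + 8 + 9 + 9 + 12 + 12 + 31 + 4 + 30 + 32 = 210 m³.
⌈210 / 50⌉ = 5.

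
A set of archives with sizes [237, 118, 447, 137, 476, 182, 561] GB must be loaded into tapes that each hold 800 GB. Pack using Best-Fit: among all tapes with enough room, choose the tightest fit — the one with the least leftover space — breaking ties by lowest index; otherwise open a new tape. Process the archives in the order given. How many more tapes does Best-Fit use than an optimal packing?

1

Best-Fit: [237,118] [447,137,182] [476] [561] → 4 tapes.
Total size 2158 GB; any packing needs at least ⌈2158/800⌉ = 3 tapes.
An optimal packing achieves that bound: [561,237] [476,182,137] [447,118] → 3 tapes.
Excess: 4 − 3 = 1.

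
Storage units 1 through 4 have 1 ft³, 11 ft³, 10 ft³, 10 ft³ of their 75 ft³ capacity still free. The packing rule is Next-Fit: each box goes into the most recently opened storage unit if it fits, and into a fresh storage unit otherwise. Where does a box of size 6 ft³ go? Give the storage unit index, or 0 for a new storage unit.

4

Next-Fit only looks at storage unit 4, which has 10 ft³ free.
6 ft³ fits there.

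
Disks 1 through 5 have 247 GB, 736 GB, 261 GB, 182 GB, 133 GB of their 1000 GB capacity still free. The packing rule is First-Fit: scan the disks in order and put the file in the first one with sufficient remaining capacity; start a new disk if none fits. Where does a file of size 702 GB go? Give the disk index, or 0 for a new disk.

2

Disks with room: disk 2 (736 GB).
The first with room is disk 2.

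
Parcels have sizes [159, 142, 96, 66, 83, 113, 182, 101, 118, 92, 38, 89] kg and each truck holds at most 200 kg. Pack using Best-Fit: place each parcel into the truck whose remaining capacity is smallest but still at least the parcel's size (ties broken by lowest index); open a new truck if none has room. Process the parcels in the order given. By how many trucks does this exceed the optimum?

Best-Fit: [159] [142] [96,66,38] [83,113] [182] [101,92] [118] [89] → 8 trucks.
Total size 1279 kg; any packing needs at least ⌈1279/200⌉ = 7 trucks.
An optimal packing achieves that bound: [182] [159,38] [142] [118,66] [113,83] [101,96] [92,89] → 7 trucks.
Excess: 8 − 7 = 1.

1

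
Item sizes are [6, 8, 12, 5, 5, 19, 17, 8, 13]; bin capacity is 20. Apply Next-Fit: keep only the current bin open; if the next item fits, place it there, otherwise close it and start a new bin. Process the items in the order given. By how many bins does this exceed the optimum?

2

Next-Fit: [6,8] [12,5] [5] [19] [17] [8] [13] → 7 bins.
Total size 93; any packing needs at least ⌈93/20⌉ = 5 bins.
An optimal packing achieves that bound: [19] [17] [13,6] [12,8] [8,5,5] → 5 bins.
Excess: 7 − 5 = 2.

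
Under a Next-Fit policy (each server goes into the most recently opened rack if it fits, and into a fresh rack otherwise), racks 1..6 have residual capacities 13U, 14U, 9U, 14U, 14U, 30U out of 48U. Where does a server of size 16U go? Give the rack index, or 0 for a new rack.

Next-Fit only looks at rack 6, which has 30U free.
16U fits there.

6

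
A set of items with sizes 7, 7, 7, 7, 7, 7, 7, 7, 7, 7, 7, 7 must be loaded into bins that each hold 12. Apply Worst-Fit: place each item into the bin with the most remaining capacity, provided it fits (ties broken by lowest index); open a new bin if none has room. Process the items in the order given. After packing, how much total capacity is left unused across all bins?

60

bin 1: place 7, 5 left
bin 2: place 7, 5 left
bin 3: place 7, 5 left
bin 4: place 7, 5 left
bin 5: place 7, 5 left
bin 6: place 7, 5 left
bin 7: place 7, 5 left
bin 8: place 7, 5 left
bin 9: place 7, 5 left
bin 10: place 7, 5 left
bin 11: place 7, 5 left
bin 12: place 7, 5 left
12 bins × 12 = 144; used 84; unused 60.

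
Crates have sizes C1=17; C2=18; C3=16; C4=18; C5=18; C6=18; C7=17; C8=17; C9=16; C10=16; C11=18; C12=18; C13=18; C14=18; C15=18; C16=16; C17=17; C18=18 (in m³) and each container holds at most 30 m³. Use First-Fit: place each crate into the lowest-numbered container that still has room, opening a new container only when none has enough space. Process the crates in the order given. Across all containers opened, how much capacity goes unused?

Put C1 (17 m³) in container 1; 13 m³ remain.
Put C2 (18 m³) in container 2; 12 m³ remain.
Put C3 (16 m³) in container 3; 14 m³ remain.
Put C4 (18 m³) in container 4; 12 m³ remain.
Put C5 (18 m³) in container 5; 12 m³ remain.
Put C6 (18 m³) in container 6; 12 m³ remain.
Put C7 (17 m³) in container 7; 13 m³ remain.
Put C8 (17 m³) in container 8; 13 m³ remain.
Put C9 (16 m³) in container 9; 14 m³ remain.
Put C10 (16 m³) in container 10; 14 m³ remain.
Put C11 (18 m³) in container 11; 12 m³ remain.
Put C12 (18 m³) in container 12; 12 m³ remain.
Put C13 (18 m³) in container 13; 12 m³ remain.
Put C14 (18 m³) in container 14; 12 m³ remain.
Put C15 (18 m³) in container 15; 12 m³ remain.
Put C16 (16 m³) in container 16; 14 m³ remain.
Put C17 (17 m³) in container 17; 13 m³ remain.
Put C18 (18 m³) in container 18; 12 m³ remain.
18 containers × 30 m³ = 540 m³; used 312 m³; unused 228 m³.

228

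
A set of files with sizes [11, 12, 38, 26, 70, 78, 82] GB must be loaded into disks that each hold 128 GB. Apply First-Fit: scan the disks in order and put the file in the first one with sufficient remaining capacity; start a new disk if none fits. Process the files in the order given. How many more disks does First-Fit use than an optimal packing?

First-Fit: [11,12,38,26] [70] [78] [82] → 4 disks.
Total size 317 GB; any packing needs at least ⌈317/128⌉ = 3 disks.
An optimal packing achieves that bound: [82,38] [78,26,12,11] [70] → 3 disks.
Excess: 4 − 3 = 1.

1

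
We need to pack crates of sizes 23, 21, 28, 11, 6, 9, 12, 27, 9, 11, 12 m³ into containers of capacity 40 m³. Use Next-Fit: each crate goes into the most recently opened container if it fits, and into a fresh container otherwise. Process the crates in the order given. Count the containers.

6

Put 23 m³ in container 1; 17 m³ remain.
Put 21 m³ in container 2; 19 m³ remain.
Put 28 m³ in container 3; 12 m³ remain.
Put 11 m³ in container 3; 1 m³ remain.
Put 6 m³ in container 4; 34 m³ remain.
Put 9 m³ in container 4; 25 m³ remain.
Put 12 m³ in container 4; 13 m³ remain.
Put 27 m³ in container 5; 13 m³ remain.
Put 9 m³ in container 5; 4 m³ remain.
Put 11 m³ in container 6; 29 m³ remain.
Put 12 m³ in container 6; 17 m³ remain.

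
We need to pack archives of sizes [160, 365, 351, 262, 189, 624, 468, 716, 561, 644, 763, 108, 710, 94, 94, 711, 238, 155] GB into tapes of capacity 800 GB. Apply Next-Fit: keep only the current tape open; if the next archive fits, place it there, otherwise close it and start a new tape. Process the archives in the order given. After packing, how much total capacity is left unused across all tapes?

tape 1: place 160 GB, 640 GB left
tape 1: place 365 GB, 275 GB left
tape 2: place 351 GB, 449 GB left
tape 2: place 262 GB, 187 GB left
tape 3: place 189 GB, 611 GB left
tape 4: place 624 GB, 176 GB left
tape 5: place 468 GB, 332 GB left
tape 6: place 716 GB, 84 GB left
tape 7: place 561 GB, 239 GB left
tape 8: place 644 GB, 156 GB left
tape 9: place 763 GB, 37 GB left
tape 10: place 108 GB, 692 GB left
tape 11: place 710 GB, 90 GB left
tape 12: place 94 GB, 706 GB left
tape 12: place 94 GB, 612 GB left
tape 13: place 711 GB, 89 GB left
tape 14: place 238 GB, 562 GB left
tape 14: place 155 GB, 407 GB left
14 tapes × 800 GB = 11200 GB; used 7213 GB; unused 3987 GB.

3987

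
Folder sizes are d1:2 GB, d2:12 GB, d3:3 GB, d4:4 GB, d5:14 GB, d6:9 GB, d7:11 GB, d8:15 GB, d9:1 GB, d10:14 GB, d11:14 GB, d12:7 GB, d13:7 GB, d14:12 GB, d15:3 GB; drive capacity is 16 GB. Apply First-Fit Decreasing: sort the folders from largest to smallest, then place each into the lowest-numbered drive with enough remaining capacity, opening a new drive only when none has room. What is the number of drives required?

9

Sorted descending: 15, 14, 14, 14, 12, 12, 11, 9, 7, 7, 4, 3, 3, 2, 1.
Put 15 GB in drive 1; 1 GB remain.
Put 14 GB in drive 2; 2 GB remain.
Put 14 GB in drive 3; 2 GB remain.
Put 14 GB in drive 4; 2 GB remain.
Put 12 GB in drive 5; 4 GB remain.
Put 12 GB in drive 6; 4 GB remain.
Put 11 GB in drive 7; 5 GB remain.
Put 9 GB in drive 8; 7 GB remain.
Put 7 GB in drive 8; 0 GB remain.
Put 7 GB in drive 9; 9 GB remain.
Put 4 GB in drive 5; 0 GB remain.
Put 3 GB in drive 6; 1 GB remain.
Put 3 GB in drive 7; 2 GB remain.
Put 2 GB in drive 2; 0 GB remain.
Put 1 GB in drive 1; 0 GB remain.
Final drives: [15,1] [14,2] [14] [14] [12,4] [12,3] [11,3] [9,7] [7].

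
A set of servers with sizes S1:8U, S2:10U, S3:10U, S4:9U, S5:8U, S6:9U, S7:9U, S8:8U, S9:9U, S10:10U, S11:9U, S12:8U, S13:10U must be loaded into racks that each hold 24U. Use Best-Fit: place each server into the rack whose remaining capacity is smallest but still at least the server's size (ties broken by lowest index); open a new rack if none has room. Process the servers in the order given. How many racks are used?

Put S1 (8U) in rack 1; 16U remain.
Put S2 (10U) in rack 1; 6U remain.
Put S3 (10U) in rack 2; 14U remain.
Put S4 (9U) in rack 2; 5U remain.
Put S5 (8U) in rack 3; 16U remain.
Put S6 (9U) in rack 3; 7U remain.
Put S7 (9U) in rack 4; 15U remain.
Put S8 (8U) in rack 4; 7U remain.
Put S9 (9U) in rack 5; 15U remain.
Put S10 (10U) in rack 5; 5U remain.
Put S11 (9U) in rack 6; 15U remain.
Put S12 (8U) in rack 6; 7U remain.
Put S13 (10U) in rack 7; 14U remain.

7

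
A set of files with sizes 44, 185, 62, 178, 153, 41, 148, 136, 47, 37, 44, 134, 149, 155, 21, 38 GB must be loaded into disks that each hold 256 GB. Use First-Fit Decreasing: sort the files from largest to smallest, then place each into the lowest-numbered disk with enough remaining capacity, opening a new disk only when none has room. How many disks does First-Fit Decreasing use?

8 disks

Sorted descending: 185, 178, 155, 153, 149, 148, 136, 134, 62, 47, 44, 44, 41, 38, 37, 21.
185 GB → disk 1 (remaining 71 GB)
178 GB → disk 2 (remaining 78 GB)
155 GB → disk 3 (remaining 101 GB)
153 GB → disk 4 (remaining 103 GB)
149 GB → disk 5 (remaining 107 GB)
148 GB → disk 6 (remaining 108 GB)
136 GB → disk 7 (remaining 120 GB)
134 GB → disk 8 (remaining 122 GB)
62 GB → disk 1 (remaining 9 GB)
47 GB → disk 2 (remaining 31 GB)
44 GB → disk 3 (remaining 57 GB)
44 GB → disk 3 (remaining 13 GB)
41 GB → disk 4 (remaining 62 GB)
38 GB → disk 4 (remaining 24 GB)
37 GB → disk 5 (remaining 70 GB)
21 GB → disk 2 (remaining 10 GB)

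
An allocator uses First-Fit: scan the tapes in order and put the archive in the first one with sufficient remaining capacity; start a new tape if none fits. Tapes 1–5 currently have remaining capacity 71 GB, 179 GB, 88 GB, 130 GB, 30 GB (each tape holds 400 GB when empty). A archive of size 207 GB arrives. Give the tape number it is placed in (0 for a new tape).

0

No tape has ≥ 207 GB free, so a new tape is opened.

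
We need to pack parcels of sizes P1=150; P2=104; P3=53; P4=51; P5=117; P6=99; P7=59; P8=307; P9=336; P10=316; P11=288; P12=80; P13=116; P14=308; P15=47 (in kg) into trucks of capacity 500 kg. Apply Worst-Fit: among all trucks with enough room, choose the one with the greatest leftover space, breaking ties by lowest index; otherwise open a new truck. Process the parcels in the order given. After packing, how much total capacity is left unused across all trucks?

P1 (150 kg) → truck 1 (remaining 350 kg)
P2 (104 kg) → truck 1 (remaining 246 kg)
P3 (53 kg) → truck 1 (remaining 193 kg)
P4 (51 kg) → truck 1 (remaining 142 kg)
P5 (117 kg) → truck 1 (remaining 25 kg)
P6 (99 kg) → truck 2 (remaining 401 kg)
P7 (59 kg) → truck 2 (remaining 342 kg)
P8 (307 kg) → truck 2 (remaining 35 kg)
P9 (336 kg) → truck 3 (remaining 164 kg)
P10 (316 kg) → truck 4 (remaining 184 kg)
P11 (288 kg) → truck 5 (remaining 212 kg)
P12 (80 kg) → truck 5 (remaining 132 kg)
P13 (116 kg) → truck 4 (remaining 68 kg)
P14 (308 kg) → truck 6 (remaining 192 kg)
P15 (47 kg) → truck 6 (remaining 145 kg)
6 trucks × 500 kg = 3000 kg; used 2431 kg; unused 569 kg.

569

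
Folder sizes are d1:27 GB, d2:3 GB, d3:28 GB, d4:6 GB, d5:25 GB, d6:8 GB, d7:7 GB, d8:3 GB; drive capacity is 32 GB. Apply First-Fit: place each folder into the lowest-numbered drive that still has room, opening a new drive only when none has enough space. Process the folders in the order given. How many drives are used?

Put d1 (27 GB) in drive 1; 5 GB remain.
Put d2 (3 GB) in drive 1; 2 GB remain.
Put d3 (28 GB) in drive 2; 4 GB remain.
Put d4 (6 GB) in drive 3; 26 GB remain.
Put d5 (25 GB) in drive 3; 1 GB remain.
Put d6 (8 GB) in drive 4; 24 GB remain.
Put d7 (7 GB) in drive 4; 17 GB remain.
Put d8 (3 GB) in drive 2; 1 GB remain.
Final drives: [27,3] [28,3] [6,25] [8,7].

4 drives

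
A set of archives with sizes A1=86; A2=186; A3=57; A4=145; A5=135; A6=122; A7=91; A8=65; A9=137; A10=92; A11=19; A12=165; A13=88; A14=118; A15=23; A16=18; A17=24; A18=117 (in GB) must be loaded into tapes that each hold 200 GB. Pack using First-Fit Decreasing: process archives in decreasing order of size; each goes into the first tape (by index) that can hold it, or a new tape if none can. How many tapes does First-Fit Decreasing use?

10 tapes

Sorted descending: 186, 165, 145, 137, 135, 122, 118, 117, 92, 91, 88, 86, 65, 57, 24, 23, 19, 18.
186 GB → tape 1 (remaining 14 GB)
165 GB → tape 2 (remaining 35 GB)
145 GB → tape 3 (remaining 55 GB)
137 GB → tape 4 (remaining 63 GB)
135 GB → tape 5 (remaining 65 GB)
122 GB → tape 6 (remaining 78 GB)
118 GB → tape 7 (remaining 82 GB)
117 GB → tape 8 (remaining 83 GB)
92 GB → tape 9 (remaining 108 GB)
91 GB → tape 9 (remaining 17 GB)
88 GB → tape 10 (remaining 112 GB)
86 GB → tape 10 (remaining 26 GB)
65 GB → tape 5 (remaining 0 GB)
57 GB → tape 4 (remaining 6 GB)
24 GB → tape 2 (remaining 11 GB)
23 GB → tape 3 (remaining 32 GB)
19 GB → tape 3 (remaining 13 GB)
18 GB → tape 6 (remaining 60 GB)
Final tapes: [186] [165,24] [145,23,19] [137,57] [135,65] [122,18] [118] [117] [92,91] [88,86].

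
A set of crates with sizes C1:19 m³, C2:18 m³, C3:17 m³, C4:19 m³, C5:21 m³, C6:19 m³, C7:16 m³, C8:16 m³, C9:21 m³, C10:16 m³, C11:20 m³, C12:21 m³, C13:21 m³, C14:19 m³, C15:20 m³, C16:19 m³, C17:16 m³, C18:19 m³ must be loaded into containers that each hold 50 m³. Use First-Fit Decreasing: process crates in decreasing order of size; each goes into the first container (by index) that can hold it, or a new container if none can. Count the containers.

Sorted descending: 21, 21, 21, 21, 20, 20, 19, 19, 19, 19, 19, 19, 18, 17, 16, 16, 16, 16.
21 m³ → container 1 (remaining 29 m³)
21 m³ → container 1 (remaining 8 m³)
21 m³ → container 2 (remaining 29 m³)
21 m³ → container 2 (remaining 8 m³)
20 m³ → container 3 (remaining 30 m³)
20 m³ → container 3 (remaining 10 m³)
19 m³ → container 4 (remaining 31 m³)
19 m³ → container 4 (remaining 12 m³)
19 m³ → container 5 (remaining 31 m³)
19 m³ → container 5 (remaining 12 m³)
19 m³ → container 6 (remaining 31 m³)
19 m³ → container 6 (remaining 12 m³)
18 m³ → container 7 (remaining 32 m³)
17 m³ → container 7 (remaining 15 m³)
16 m³ → container 8 (remaining 34 m³)
16 m³ → container 8 (remaining 18 m³)
16 m³ → container 8 (remaining 2 m³)
16 m³ → container 9 (remaining 34 m³)

9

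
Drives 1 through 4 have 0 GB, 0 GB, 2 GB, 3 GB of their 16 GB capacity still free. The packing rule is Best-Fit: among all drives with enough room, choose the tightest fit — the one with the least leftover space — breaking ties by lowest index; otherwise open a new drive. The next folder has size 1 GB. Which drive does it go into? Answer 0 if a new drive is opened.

Drives with room: drive 3 (2 GB), drive 4 (3 GB).
Tightest fit is drive 3 with 2 GB free.

3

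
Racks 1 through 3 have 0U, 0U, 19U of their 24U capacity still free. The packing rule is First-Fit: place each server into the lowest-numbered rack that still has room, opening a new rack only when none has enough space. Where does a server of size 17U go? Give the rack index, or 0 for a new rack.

3

Racks with room: rack 3 (19U).
The first with room is rack 3.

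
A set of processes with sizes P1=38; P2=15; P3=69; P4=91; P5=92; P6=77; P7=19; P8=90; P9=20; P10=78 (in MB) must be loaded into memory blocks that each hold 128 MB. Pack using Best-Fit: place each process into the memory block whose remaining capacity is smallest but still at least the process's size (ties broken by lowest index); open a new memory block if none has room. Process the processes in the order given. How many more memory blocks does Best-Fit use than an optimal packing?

Best-Fit: [38,15,69] [91,20] [92,19] [77] [90] [78] → 6 memory blocks.
6 processes exceed 64 MB (half the capacity), and no two of those can share a memory block, so at least 6 memory blocks are needed.
So 6 is already optimal.

0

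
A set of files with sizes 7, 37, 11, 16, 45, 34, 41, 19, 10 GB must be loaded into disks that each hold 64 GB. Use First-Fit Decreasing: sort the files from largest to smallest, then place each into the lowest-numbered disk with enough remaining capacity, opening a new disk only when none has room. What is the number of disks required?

Sorted descending: 45, 41, 37, 34, 19, 16, 11, 10, 7.
Put 45 GB in disk 1; 19 GB remain.
Put 41 GB in disk 2; 23 GB remain.
Put 37 GB in disk 3; 27 GB remain.
Put 34 GB in disk 4; 30 GB remain.
Put 19 GB in disk 1; 0 GB remain.
Put 16 GB in disk 2; 7 GB remain.
Put 11 GB in disk 3; 16 GB remain.
Put 10 GB in disk 3; 6 GB remain.
Put 7 GB in disk 2; 0 GB remain.
Final disks: [45,19] [41,16,7] [37,11,10] [34].

4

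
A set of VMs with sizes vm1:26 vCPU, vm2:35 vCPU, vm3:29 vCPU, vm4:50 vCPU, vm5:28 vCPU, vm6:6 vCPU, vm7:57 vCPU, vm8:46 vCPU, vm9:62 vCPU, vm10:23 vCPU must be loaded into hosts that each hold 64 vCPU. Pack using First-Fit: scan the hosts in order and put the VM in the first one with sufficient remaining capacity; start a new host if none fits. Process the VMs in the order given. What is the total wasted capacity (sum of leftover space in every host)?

86

host 1: place vm1 (26 vCPU), 38 vCPU left
host 1: place vm2 (35 vCPU), 3 vCPU left
host 2: place vm3 (29 vCPU), 35 vCPU left
host 3: place vm4 (50 vCPU), 14 vCPU left
host 2: place vm5 (28 vCPU), 7 vCPU left
host 2: place vm6 (6 vCPU), 1 vCPU left
host 4: place vm7 (57 vCPU), 7 vCPU left
host 5: place vm8 (46 vCPU), 18 vCPU left
host 6: place vm9 (62 vCPU), 2 vCPU left
host 7: place vm10 (23 vCPU), 41 vCPU left
7 hosts × 64 vCPU = 448 vCPU; used 362 vCPU; unused 86 vCPU.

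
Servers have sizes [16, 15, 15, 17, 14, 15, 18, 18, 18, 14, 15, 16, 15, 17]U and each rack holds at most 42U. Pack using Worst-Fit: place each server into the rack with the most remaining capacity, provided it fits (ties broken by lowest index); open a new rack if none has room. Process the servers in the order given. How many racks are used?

7

rack 1: place 16U, 26U left
rack 1: place 15U, 11U left
rack 2: place 15U, 27U left
rack 2: place 17U, 10U left
rack 3: place 14U, 28U left
rack 3: place 15U, 13U left
rack 4: place 18U, 24U left
rack 4: place 18U, 6U left
rack 5: place 18U, 24U left
rack 5: place 14U, 10U left
rack 6: place 15U, 27U left
rack 6: place 16U, 11U left
rack 7: place 15U, 27U left
rack 7: place 17U, 10U left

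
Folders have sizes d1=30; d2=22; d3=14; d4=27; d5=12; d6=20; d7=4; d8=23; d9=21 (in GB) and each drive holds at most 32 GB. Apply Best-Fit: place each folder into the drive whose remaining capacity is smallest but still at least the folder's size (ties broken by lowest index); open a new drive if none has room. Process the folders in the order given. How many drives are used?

drive 1: place d1 (30 GB), 2 GB left
drive 2: place d2 (22 GB), 10 GB left
drive 3: place d3 (14 GB), 18 GB left
drive 4: place d4 (27 GB), 5 GB left
drive 3: place d5 (12 GB), 6 GB left
drive 5: place d6 (20 GB), 12 GB left
drive 4: place d7 (4 GB), 1 GB left
drive 6: place d8 (23 GB), 9 GB left
drive 7: place d9 (21 GB), 11 GB left

7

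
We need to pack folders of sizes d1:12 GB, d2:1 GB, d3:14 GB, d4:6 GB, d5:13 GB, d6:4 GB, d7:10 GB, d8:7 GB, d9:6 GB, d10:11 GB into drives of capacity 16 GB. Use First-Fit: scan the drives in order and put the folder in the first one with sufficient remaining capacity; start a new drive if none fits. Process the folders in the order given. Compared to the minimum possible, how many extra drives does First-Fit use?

1

First-Fit: [12,1] [14] [6,4,6] [13] [10] [7] [11] → 7 drives.
Total size 84 GB; any packing needs at least ⌈84/16⌉ = 6 drives.
An optimal packing achieves that bound: [14,1] [13] [12,4] [11] [10,6] [7,6] → 6 drives.
Excess: 7 − 6 = 1.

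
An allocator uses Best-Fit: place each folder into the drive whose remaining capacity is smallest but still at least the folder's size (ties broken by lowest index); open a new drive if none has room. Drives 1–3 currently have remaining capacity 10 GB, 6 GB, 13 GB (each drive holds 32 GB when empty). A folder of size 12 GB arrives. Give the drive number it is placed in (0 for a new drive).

Drives with room: drive 3 (13 GB).
Tightest fit is drive 3 with 13 GB free.

3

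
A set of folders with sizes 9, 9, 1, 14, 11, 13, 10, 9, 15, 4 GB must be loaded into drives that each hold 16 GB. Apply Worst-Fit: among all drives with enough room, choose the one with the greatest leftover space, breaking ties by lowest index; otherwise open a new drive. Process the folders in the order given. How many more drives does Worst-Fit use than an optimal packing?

Worst-Fit: [9,1] [9,4] [14] [11] [13] [10] [9] [15] → 8 drives.
8 folders exceed 8 GB (half the capacity), and no two of those can share a drive, so at least 8 drives are needed.
So 8 is already optimal.

0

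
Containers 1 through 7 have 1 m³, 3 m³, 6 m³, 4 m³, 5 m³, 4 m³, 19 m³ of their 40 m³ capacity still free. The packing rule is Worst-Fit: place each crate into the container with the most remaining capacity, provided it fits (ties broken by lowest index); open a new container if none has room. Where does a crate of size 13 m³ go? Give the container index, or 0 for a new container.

Containers with room: container 7 (19 m³).
Most room is container 7 with 19 m³ free.

7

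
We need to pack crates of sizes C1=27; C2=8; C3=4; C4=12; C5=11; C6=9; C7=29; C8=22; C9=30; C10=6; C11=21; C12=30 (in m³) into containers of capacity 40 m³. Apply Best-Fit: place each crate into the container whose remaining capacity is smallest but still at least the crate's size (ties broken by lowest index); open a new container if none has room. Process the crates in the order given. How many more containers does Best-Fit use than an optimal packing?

Best-Fit: [27,8,4] [12,11,9,6] [29] [22] [30] [21] [30] → 7 containers.
Total size 209 m³; any packing needs at least ⌈209/40⌉ = 6 containers.
An optimal packing achieves that bound: [30,9] [30,8] [29,11] [27,12] [22,6,4] [21] → 6 containers.
Excess: 7 − 6 = 1.

1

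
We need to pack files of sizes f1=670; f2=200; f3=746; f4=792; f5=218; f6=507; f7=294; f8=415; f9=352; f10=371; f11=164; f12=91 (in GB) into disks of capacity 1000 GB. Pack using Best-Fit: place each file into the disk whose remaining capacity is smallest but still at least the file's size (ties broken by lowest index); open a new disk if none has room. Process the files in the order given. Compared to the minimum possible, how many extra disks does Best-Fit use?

1

Best-Fit: [670,200,91] [746,218] [792] [507,294,164] [415,352] [371] → 6 disks.
Total size 4820 GB; any packing needs at least ⌈4820/1000⌉ = 5 disks.
An optimal packing achieves that bound: [792,200] [746,218] [670,294] [507,415] [371,352,164,91] → 5 disks.
Excess: 6 − 5 = 1.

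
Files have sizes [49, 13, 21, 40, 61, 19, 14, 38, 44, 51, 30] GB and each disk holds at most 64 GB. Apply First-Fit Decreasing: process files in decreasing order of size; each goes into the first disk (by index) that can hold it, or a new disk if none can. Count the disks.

7 disks

Sorted descending: 61, 51, 49, 44, 40, 38, 30, 21, 19, 14, 13.
disk 1: place 61 GB, 3 GB left
disk 2: place 51 GB, 13 GB left
disk 3: place 49 GB, 15 GB left
disk 4: place 44 GB, 20 GB left
disk 5: place 40 GB, 24 GB left
disk 6: place 38 GB, 26 GB left
disk 7: place 30 GB, 34 GB left
disk 5: place 21 GB, 3 GB left
disk 4: place 19 GB, 1 GB left
disk 3: place 14 GB, 1 GB left
disk 2: place 13 GB, 0 GB left
Final disks: [61] [51,13] [49,14] [44,19] [40,21] [38] [30].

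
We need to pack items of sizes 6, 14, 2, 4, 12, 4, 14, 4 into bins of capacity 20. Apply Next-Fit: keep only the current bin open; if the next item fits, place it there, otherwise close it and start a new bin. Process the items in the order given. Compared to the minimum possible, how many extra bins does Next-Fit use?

Next-Fit: [6,14] [2,4,12] [4,14] [4] → 4 bins.
Total size 60; any packing needs at least ⌈60/20⌉ = 3 bins.
An optimal packing achieves that bound: [14,6] [14,4,2] [12,4,4] → 3 bins.
Excess: 4 − 3 = 1.

1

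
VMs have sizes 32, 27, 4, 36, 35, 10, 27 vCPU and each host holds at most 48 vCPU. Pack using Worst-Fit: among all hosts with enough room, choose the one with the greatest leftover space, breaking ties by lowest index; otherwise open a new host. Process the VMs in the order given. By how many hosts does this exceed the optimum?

0

Worst-Fit: [32] [27,4,10] [36] [35] [27] → 5 hosts.
5 VMs exceed 24 vCPU (half the capacity), and no two of those can share a host, so at least 5 hosts are needed.
So 5 is already optimal.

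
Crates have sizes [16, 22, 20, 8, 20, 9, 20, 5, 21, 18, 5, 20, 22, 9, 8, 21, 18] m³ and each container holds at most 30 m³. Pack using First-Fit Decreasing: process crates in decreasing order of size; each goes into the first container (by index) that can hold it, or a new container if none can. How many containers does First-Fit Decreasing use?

Sorted descending: 22, 22, 21, 21, 20, 20, 20, 20, 18, 18, 16, 9, 9, 8, 8, 5, 5.
Put 22 m³ in container 1; 8 m³ remain.
Put 22 m³ in container 2; 8 m³ remain.
Put 21 m³ in container 3; 9 m³ remain.
Put 21 m³ in container 4; 9 m³ remain.
Put 20 m³ in container 5; 10 m³ remain.
Put 20 m³ in container 6; 10 m³ remain.
Put 20 m³ in container 7; 10 m³ remain.
Put 20 m³ in container 8; 10 m³ remain.
Put 18 m³ in container 9; 12 m³ remain.
Put 18 m³ in container 10; 12 m³ remain.
Put 16 m³ in container 11; 14 m³ remain.
Put 9 m³ in container 3; 0 m³ remain.
Put 9 m³ in container 4; 0 m³ remain.
Put 8 m³ in container 1; 0 m³ remain.
Put 8 m³ in container 2; 0 m³ remain.
Put 5 m³ in container 5; 5 m³ remain.
Put 5 m³ in container 5; 0 m³ remain.
Final containers: [22,8] [22,8] [21,9] [21,9] [20,5,5] [20] [20] [20] [18] [18] [16].

11 containers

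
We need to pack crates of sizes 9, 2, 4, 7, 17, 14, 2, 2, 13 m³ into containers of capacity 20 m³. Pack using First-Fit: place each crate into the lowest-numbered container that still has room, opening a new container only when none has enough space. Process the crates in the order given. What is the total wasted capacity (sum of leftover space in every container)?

10

9 m³ → container 1 (remaining 11 m³)
2 m³ → container 1 (remaining 9 m³)
4 m³ → container 1 (remaining 5 m³)
7 m³ → container 2 (remaining 13 m³)
17 m³ → container 3 (remaining 3 m³)
14 m³ → container 4 (remaining 6 m³)
2 m³ → container 1 (remaining 3 m³)
2 m³ → container 1 (remaining 1 m³)
13 m³ → container 2 (remaining 0 m³)
4 containers × 20 m³ = 80 m³; used 70 m³; unused 10 m³.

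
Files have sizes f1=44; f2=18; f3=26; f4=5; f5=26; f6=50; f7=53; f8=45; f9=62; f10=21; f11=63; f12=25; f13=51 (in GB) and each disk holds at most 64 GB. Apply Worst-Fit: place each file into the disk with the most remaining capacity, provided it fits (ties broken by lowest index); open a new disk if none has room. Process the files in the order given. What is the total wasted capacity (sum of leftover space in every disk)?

f1 (44 GB) → disk 1 (remaining 20 GB)
f2 (18 GB) → disk 1 (remaining 2 GB)
f3 (26 GB) → disk 2 (remaining 38 GB)
f4 (5 GB) → disk 2 (remaining 33 GB)
f5 (26 GB) → disk 2 (remaining 7 GB)
f6 (50 GB) → disk 3 (remaining 14 GB)
f7 (53 GB) → disk 4 (remaining 11 GB)
f8 (45 GB) → disk 5 (remaining 19 GB)
f9 (62 GB) → disk 6 (remaining 2 GB)
f10 (21 GB) → disk 7 (remaining 43 GB)
f11 (63 GB) → disk 8 (remaining 1 GB)
f12 (25 GB) → disk 7 (remaining 18 GB)
f13 (51 GB) → disk 9 (remaining 13 GB)
9 disks × 64 GB = 576 GB; used 489 GB; unused 87 GB.

87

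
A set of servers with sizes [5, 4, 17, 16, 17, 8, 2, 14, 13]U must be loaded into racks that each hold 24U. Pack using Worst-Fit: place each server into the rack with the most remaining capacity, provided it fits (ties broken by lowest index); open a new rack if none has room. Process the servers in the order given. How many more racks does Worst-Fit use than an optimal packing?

1

Worst-Fit: [5,4,8] [17] [16,2] [17] [14] [13] → 6 racks.
5 servers exceed 12U (half the capacity), and no two of those can share a rack, so at least 5 racks are needed.
An optimal packing achieves that bound: [17,5,2] [17,4] [16,8] [14] [13] → 5 racks.
Excess: 6 − 5 = 1.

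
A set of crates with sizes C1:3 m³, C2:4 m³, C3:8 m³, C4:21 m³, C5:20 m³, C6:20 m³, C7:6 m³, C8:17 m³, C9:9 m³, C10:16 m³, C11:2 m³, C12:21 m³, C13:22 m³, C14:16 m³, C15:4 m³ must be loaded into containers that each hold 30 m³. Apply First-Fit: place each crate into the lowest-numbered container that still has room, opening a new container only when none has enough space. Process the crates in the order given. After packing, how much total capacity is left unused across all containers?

C1 (3 m³) → container 1 (remaining 27 m³)
C2 (4 m³) → container 1 (remaining 23 m³)
C3 (8 m³) → container 1 (remaining 15 m³)
C4 (21 m³) → container 2 (remaining 9 m³)
C5 (20 m³) → container 3 (remaining 10 m³)
C6 (20 m³) → container 4 (remaining 10 m³)
C7 (6 m³) → container 1 (remaining 9 m³)
C8 (17 m³) → container 5 (remaining 13 m³)
C9 (9 m³) → container 1 (remaining 0 m³)
C10 (16 m³) → container 6 (remaining 14 m³)
C11 (2 m³) → container 2 (remaining 7 m³)
C12 (21 m³) → container 7 (remaining 9 m³)
C13 (22 m³) → container 8 (remaining 8 m³)
C14 (16 m³) → container 9 (remaining 14 m³)
C15 (4 m³) → container 2 (remaining 3 m³)
9 containers × 30 m³ = 270 m³; used 189 m³; unused 81 m³.

81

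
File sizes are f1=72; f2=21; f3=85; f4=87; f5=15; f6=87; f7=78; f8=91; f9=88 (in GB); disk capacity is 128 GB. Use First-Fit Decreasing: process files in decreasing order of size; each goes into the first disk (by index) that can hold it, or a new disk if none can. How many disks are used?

Sorted descending: 91, 88, 87, 87, 85, 78, 72, 21, 15.
disk 1: place 91 GB, 37 GB left
disk 2: place 88 GB, 40 GB left
disk 3: place 87 GB, 41 GB left
disk 4: place 87 GB, 41 GB left
disk 5: place 85 GB, 43 GB left
disk 6: place 78 GB, 50 GB left
disk 7: place 72 GB, 56 GB left
disk 1: place 21 GB, 16 GB left
disk 1: place 15 GB, 1 GB left

7 disks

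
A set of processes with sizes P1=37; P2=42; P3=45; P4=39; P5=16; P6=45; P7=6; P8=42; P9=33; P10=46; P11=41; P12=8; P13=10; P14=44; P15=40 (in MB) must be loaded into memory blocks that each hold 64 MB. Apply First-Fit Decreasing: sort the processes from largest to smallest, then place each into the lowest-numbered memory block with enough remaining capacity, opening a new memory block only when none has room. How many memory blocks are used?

11 memory blocks

Sorted descending: 46, 45, 45, 44, 42, 42, 41, 40, 39, 37, 33, 16, 10, 8, 6.
memory block 1: place 46 MB, 18 MB left
memory block 2: place 45 MB, 19 MB left
memory block 3: place 45 MB, 19 MB left
memory block 4: place 44 MB, 20 MB left
memory block 5: place 42 MB, 22 MB left
memory block 6: place 42 MB, 22 MB left
memory block 7: place 41 MB, 23 MB left
memory block 8: place 40 MB, 24 MB left
memory block 9: place 39 MB, 25 MB left
memory block 10: place 37 MB, 27 MB left
memory block 11: place 33 MB, 31 MB left
memory block 1: place 16 MB, 2 MB left
memory block 2: place 10 MB, 9 MB left
memory block 2: place 8 MB, 1 MB left
memory block 3: place 6 MB, 13 MB left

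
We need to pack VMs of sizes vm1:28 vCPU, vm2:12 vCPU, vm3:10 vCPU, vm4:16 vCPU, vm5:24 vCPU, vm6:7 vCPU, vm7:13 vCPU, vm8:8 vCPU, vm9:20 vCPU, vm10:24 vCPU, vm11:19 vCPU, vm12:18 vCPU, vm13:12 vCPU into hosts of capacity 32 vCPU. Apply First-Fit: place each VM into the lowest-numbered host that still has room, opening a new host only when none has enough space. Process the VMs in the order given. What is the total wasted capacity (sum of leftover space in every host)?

Put vm1 (28 vCPU) in host 1; 4 vCPU remain.
Put vm2 (12 vCPU) in host 2; 20 vCPU remain.
Put vm3 (10 vCPU) in host 2; 10 vCPU remain.
Put vm4 (16 vCPU) in host 3; 16 vCPU remain.
Put vm5 (24 vCPU) in host 4; 8 vCPU remain.
Put vm6 (7 vCPU) in host 2; 3 vCPU remain.
Put vm7 (13 vCPU) in host 3; 3 vCPU remain.
Put vm8 (8 vCPU) in host 4; 0 vCPU remain.
Put vm9 (20 vCPU) in host 5; 12 vCPU remain.
Put vm10 (24 vCPU) in host 6; 8 vCPU remain.
Put vm11 (19 vCPU) in host 7; 13 vCPU remain.
Put vm12 (18 vCPU) in host 8; 14 vCPU remain.
Put vm13 (12 vCPU) in host 5; 0 vCPU remain.
8 hosts × 32 vCPU = 256 vCPU; used 211 vCPU; unused 45 vCPU.

45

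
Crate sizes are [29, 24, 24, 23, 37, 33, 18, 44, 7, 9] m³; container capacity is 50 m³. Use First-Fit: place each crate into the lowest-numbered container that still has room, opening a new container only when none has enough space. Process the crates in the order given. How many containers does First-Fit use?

Put 29 m³ in container 1; 21 m³ remain.
Put 24 m³ in container 2; 26 m³ remain.
Put 24 m³ in container 2; 2 m³ remain.
Put 23 m³ in container 3; 27 m³ remain.
Put 37 m³ in container 4; 13 m³ remain.
Put 33 m³ in container 5; 17 m³ remain.
Put 18 m³ in container 1; 3 m³ remain.
Put 44 m³ in container 6; 6 m³ remain.
Put 7 m³ in container 3; 20 m³ remain.
Put 9 m³ in container 3; 11 m³ remain.

6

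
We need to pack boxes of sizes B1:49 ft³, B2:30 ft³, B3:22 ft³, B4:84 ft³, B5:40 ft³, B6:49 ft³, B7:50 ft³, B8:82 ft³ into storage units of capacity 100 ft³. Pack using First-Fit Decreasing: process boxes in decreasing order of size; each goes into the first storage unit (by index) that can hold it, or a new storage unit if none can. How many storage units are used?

5 storage units

Sorted descending: 84, 82, 50, 49, 49, 40, 30, 22.
84 ft³ → storage unit 1 (remaining 16 ft³)
82 ft³ → storage unit 2 (remaining 18 ft³)
50 ft³ → storage unit 3 (remaining 50 ft³)
49 ft³ → storage unit 3 (remaining 1 ft³)
49 ft³ → storage unit 4 (remaining 51 ft³)
40 ft³ → storage unit 4 (remaining 11 ft³)
30 ft³ → storage unit 5 (remaining 70 ft³)
22 ft³ → storage unit 5 (remaining 48 ft³)
Final storage units: [84] [82] [50,49] [49,40] [30,22].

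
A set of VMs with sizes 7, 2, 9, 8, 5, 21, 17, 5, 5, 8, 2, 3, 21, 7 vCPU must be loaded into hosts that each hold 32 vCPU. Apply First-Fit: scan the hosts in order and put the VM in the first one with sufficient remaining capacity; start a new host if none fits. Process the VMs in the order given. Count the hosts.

Put 7 vCPU in host 1; 25 vCPU remain.
Put 2 vCPU in host 1; 23 vCPU remain.
Put 9 vCPU in host 1; 14 vCPU remain.
Put 8 vCPU in host 1; 6 vCPU remain.
Put 5 vCPU in host 1; 1 vCPU remain.
Put 21 vCPU in host 2; 11 vCPU remain.
Put 17 vCPU in host 3; 15 vCPU remain.
Put 5 vCPU in host 2; 6 vCPU remain.
Put 5 vCPU in host 2; 1 vCPU remain.
Put 8 vCPU in host 3; 7 vCPU remain.
Put 2 vCPU in host 3; 5 vCPU remain.
Put 3 vCPU in host 3; 2 vCPU remain.
Put 21 vCPU in host 4; 11 vCPU remain.
Put 7 vCPU in host 4; 4 vCPU remain.

4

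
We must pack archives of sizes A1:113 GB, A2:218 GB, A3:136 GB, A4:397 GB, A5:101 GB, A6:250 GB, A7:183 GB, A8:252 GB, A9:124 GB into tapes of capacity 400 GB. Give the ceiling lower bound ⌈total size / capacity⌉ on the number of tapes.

5 tapes

Total size = 113 + 218 + 136 + 397 + 101 + 250 + 183 + 252 + 124 = 1774 GB.
⌈1774 / 400⌉ = 5.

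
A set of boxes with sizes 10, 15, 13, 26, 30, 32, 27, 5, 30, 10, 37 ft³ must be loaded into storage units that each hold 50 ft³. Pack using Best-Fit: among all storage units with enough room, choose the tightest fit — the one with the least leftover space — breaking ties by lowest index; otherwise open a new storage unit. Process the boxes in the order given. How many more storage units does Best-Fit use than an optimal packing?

Best-Fit: [10,15,13,5] [26] [30] [32,10] [27] [30] [37] → 7 storage units.
6 boxes exceed 25 ft³ (half the capacity), and no two of those can share a storage unit, so at least 6 storage units are needed.
An optimal packing achieves that bound: [37,13] [32,15] [30,10,10] [30,5] [27] [26] → 6 storage units.
Excess: 7 − 6 = 1.

1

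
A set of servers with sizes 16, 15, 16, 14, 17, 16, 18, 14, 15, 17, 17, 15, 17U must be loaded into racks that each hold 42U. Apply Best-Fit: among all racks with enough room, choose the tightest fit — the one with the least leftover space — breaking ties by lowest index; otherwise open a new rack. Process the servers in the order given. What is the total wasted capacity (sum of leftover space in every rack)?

rack 1: place 16U, 26U left
rack 1: place 15U, 11U left
rack 2: place 16U, 26U left
rack 2: place 14U, 12U left
rack 3: place 17U, 25U left
rack 3: place 16U, 9U left
rack 4: place 18U, 24U left
rack 4: place 14U, 10U left
rack 5: place 15U, 27U left
rack 5: place 17U, 10U left
rack 6: place 17U, 25U left
rack 6: place 15U, 10U left
rack 7: place 17U, 25U left
7 racks × 42U = 294U; used 207U; unused 87U.

87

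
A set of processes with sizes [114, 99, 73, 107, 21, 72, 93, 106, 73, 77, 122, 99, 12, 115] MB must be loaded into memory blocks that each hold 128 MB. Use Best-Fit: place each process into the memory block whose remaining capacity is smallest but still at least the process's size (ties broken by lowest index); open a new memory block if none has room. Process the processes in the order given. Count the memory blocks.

12

Put 114 MB in memory block 1; 14 MB remain.
Put 99 MB in memory block 2; 29 MB remain.
Put 73 MB in memory block 3; 55 MB remain.
Put 107 MB in memory block 4; 21 MB remain.
Put 21 MB in memory block 4; 0 MB remain.
Put 72 MB in memory block 5; 56 MB remain.
Put 93 MB in memory block 6; 35 MB remain.
Put 106 MB in memory block 7; 22 MB remain.
Put 73 MB in memory block 8; 55 MB remain.
Put 77 MB in memory block 9; 51 MB remain.
Put 122 MB in memory block 10; 6 MB remain.
Put 99 MB in memory block 11; 29 MB remain.
Put 12 MB in memory block 1; 2 MB remain.
Put 115 MB in memory block 12; 13 MB remain.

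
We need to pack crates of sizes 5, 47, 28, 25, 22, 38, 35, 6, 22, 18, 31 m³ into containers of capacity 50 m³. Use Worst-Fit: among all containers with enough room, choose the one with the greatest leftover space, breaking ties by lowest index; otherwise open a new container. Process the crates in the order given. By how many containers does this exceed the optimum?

1

Worst-Fit: [5,28,6] [47] [25,22] [38] [35] [22,18] [31] → 7 containers.
Total size 277 m³; any packing needs at least ⌈277/50⌉ = 6 containers.
An optimal packing achieves that bound: [47] [38,6,5] [35] [31,18] [28,22] [25,22] → 6 containers.
Excess: 7 − 6 = 1.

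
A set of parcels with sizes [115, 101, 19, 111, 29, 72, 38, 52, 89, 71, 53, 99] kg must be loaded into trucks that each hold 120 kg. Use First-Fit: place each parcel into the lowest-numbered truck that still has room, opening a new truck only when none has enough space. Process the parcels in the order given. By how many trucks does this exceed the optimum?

First-Fit: [115] [101,19] [111] [29,72] [38,52] [89] [71] [53] [99] → 9 trucks.
Total size 849 kg; any packing needs at least ⌈849/120⌉ = 8 trucks.
An optimal packing achieves that bound: [115] [111] [101,19] [99] [89,29] [72,38] [71] [53,52] → 8 trucks.
Excess: 9 − 8 = 1.

1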